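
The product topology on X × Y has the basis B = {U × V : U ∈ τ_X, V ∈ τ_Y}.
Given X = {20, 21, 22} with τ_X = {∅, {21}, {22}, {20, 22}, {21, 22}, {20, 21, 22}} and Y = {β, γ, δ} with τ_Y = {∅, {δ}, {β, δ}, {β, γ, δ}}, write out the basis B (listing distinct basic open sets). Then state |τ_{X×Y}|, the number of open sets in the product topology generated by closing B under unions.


Basis B = {∅ × ∅, {21} × {δ}, {22} × {δ}, {20, 22} × {δ}, {21} × {β, δ}, {21, 22} × {δ}, {22} × {β, δ}, {20, 21, 22} × {δ}, {21} × {β, γ, δ}, {22} × {β, γ, δ}, {20, 22} × {β, δ}, {21, 22} × {β, δ}, {20, 22} × {β, γ, δ}, {20, 21, 22} × {β, δ}, {21, 22} × {β, γ, δ}, {20, 21, 22} × {β, γ, δ}}; |τ_{X×Y}| = 40.

Enumerate products U × V with U ∈ τ_X, V ∈ τ_Y (deduplicated):
  ∅ × ∅ = {} (∅)
  {21} × {δ} = {(21,δ)}
  {22} × {δ} = {(22,δ)}
  {20, 22} × {δ} = {(20,δ), (22,δ)}
  {21} × {β, δ} = {(21,β), (21,δ)}
  {21, 22} × {δ} = {(21,δ), (22,δ)}
  {22} × {β, δ} = {(22,β), (22,δ)}
  {20, 21, 22} × {δ} = {(20,δ), (21,δ), (22,δ)}
  {21} × {β, γ, δ} = {(21,β), (21,γ), (21,δ)}
  {22} × {β, γ, δ} = {(22,β), (22,γ), (22,δ)}
  {20, 22} × {β, δ} = {(20,β), (20,δ), (22,β), (22,δ)}
  {21, 22} × {β, δ} = {(21,β), (21,δ), (22,β), (22,δ)}
  {20, 22} × {β, γ, δ} = {(20,β), (20,γ), (20,δ), (22,β), (22,γ), (22,δ)}
  {20, 21, 22} × {β, δ} = {(20,β), (20,δ), (21,β), (21,δ), (22,β), (22,δ)}
  {21, 22} × {β, γ, δ} = {(21,β), (21,γ), (21,δ), (22,β), (22,γ), (22,δ)}
  {20, 21, 22} × {β, γ, δ} = {(20,β), (20,γ), (20,δ), (21,β), (21,γ), (21,δ), (22,β), (22,γ), (22,δ)}
These 16 distinct sets form the basis B.
Close under arbitrary unions to get τ_{X×Y}; counting gives |τ_{X×Y}| = 40.


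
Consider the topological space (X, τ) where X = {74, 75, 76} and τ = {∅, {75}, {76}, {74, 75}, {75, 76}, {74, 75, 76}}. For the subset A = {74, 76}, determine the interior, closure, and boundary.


int(A) = {76}, cl(A) = {74, 76}, ∂A = {74}.

Closed sets in (X, τ) are complements of opens:
  closed(X, τ) = {∅, {74}, {76}, {74, 75}, {74, 76}, {74, 75, 76}}.
int(A) = ⋃ {U ∈ τ : U ⊆ A}. Opens contained in A: ∅, {76}.
Taking the union of these: int(A) = {76}.
cl(A) = ⋂ {C closed : A ⊆ C}. Closed sets containing A: {74, 76}, {74, 75, 76}.
Intersecting these: cl(A) = {74, 76}.
∂A = cl(A) ∖ int(A) = {74, 76} ∖ {76} = {74}.


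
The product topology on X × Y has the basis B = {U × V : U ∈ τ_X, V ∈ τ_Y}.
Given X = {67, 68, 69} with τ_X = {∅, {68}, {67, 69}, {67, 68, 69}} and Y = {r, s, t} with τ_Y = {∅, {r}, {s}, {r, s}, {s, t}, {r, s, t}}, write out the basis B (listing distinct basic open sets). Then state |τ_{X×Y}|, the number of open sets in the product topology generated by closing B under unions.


Basis B = {∅ × ∅, {68} × {r}, {68} × {s}, {67, 69} × {r}, {67, 69} × {s}, {68} × {r, s}, {68} × {s, t}, {67, 68, 69} × {r}, {67, 68, 69} × {s}, {68} × {r, s, t}, {67, 69} × {r, s}, {67, 69} × {s, t}, {67, 69} × {r, s, t}, {67, 68, 69} × {r, s}, {67, 68, 69} × {s, t}, {67, 68, 69} × {r, s, t}}; |τ_{X×Y}| = 36.

Enumerate products U × V with U ∈ τ_X, V ∈ τ_Y (deduplicated):
  ∅ × ∅ = {} (∅)
  {68} × {r} = {(68,r)}
  {68} × {s} = {(68,s)}
  {67, 69} × {r} = {(67,r), (69,r)}
  {67, 69} × {s} = {(67,s), (69,s)}
  {68} × {r, s} = {(68,r), (68,s)}
  {68} × {s, t} = {(68,s), (68,t)}
  {67, 68, 69} × {r} = {(67,r), (68,r), (69,r)}
  {67, 68, 69} × {s} = {(67,s), (68,s), (69,s)}
  {68} × {r, s, t} = {(68,r), (68,s), (68,t)}
  {67, 69} × {r, s} = {(67,r), (67,s), (69,r), (69,s)}
  {67, 69} × {s, t} = {(67,s), (67,t), (69,s), (69,t)}
  {67, 69} × {r, s, t} = {(67,r), (67,s), (67,t), (69,r), (69,s), (69,t)}
  {67, 68, 69} × {r, s} = {(67,r), (67,s), (68,r), (68,s), (69,r), (69,s)}
  {67, 68, 69} × {s, t} = {(67,s), (67,t), (68,s), (68,t), (69,s), (69,t)}
  {67, 68, 69} × {r, s, t} = {(67,r), (67,s), (67,t), (68,r), (68,s), (68,t), (69,r), (69,s), (69,t)}
These 16 distinct sets form the basis B.
Close under arbitrary unions to get τ_{X×Y}; counting gives |τ_{X×Y}| = 36.


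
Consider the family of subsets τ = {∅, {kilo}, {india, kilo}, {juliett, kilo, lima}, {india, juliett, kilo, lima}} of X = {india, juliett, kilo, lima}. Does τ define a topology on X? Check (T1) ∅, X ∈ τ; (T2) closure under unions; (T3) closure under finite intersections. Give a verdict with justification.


τ IS a topology on X.

Axiom (T1): ∅ ∈ τ? Yes; X ∈ τ? Yes.
Axiom (T2/T3): check pairwise unions and intersections of members of τ.
All pairwise intersections and unions checked — each lies in τ. Therefore τ satisfies (T1), (T2), (T3): it IS a topology on X.


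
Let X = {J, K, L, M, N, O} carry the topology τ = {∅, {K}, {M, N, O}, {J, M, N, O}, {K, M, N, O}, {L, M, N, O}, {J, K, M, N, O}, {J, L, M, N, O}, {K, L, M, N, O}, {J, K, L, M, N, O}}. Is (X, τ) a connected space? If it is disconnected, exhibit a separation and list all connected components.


(X, τ) is disconnected; components = [{K}, {J, L, M, N, O}].

Find clopen sets (U ∈ τ with X ∖ U ∈ τ):
  U = ∅, X ∖ U = {J, K, L, M, N, O} — both open, so U is clopen.
  U = {K}, X ∖ U = {J, L, M, N, O} — both open, so U is clopen.
  U = {J, L, M, N, O}, X ∖ U = {K} — both open, so U is clopen.
  U = {J, K, L, M, N, O}, X ∖ U = ∅ — both open, so U is clopen.
Nontrivial clopen(s) exist: e.g. {J, L, M, N, O}. So (X, τ) is disconnected.
Compute connected components by grouping points that agree on all clopens:
  component: {K}
  component: {J, L, M, N, O}


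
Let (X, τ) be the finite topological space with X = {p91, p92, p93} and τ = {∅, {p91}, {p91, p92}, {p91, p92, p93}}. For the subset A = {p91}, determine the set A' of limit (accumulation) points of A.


A' = {p92, p93}

For each x ∈ X, list the open sets U ∈ τ with x ∈ U, then check whether U ∩ (A ∖ {x}) ≠ ∅ for every such U.
  x = p91: open {p91} ∋ x has {p91} ∩ (A ∖ {p91}) = ∅, so x is NOT a limit point.
  x = p92: opens ∋ x are {p91, p92}, {p91, p92, p93}; each meets A ∖ {p92}, so x IS a limit point.
  x = p93: opens ∋ x are {p91, p92, p93}; each meets A ∖ {p93}, so x IS a limit point.
Collecting: A' = {p92, p93}.


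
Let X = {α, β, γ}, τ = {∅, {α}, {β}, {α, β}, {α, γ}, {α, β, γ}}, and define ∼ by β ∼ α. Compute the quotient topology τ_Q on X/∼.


X/∼ = {[α=β], [γ]}; |τ_Q| = 3.

Equivalence classes: [α=β], [γ].
Quotient map π: X → X/∼ sends α ↦ [α=β], β ↦ [α=β], γ ↦ [γ].
For each subset V ⊆ X/∼, compute π^{-1}(V) ⊆ X and check whether π^{-1}(V) ∈ τ. V is open in τ_Q iff π^{-1}(V) ∈ τ.
  V = {}: π^{-1}(V) = ∅ ∈ τ ✓.
  V = {[α=β]}: π^{-1}(V) = {α, β} ∈ τ ✓.
  V = {[γ]}: π^{-1}(V) = {γ} ∉ τ ✗.
  V = {[α=β], [γ]}: π^{-1}(V) = {α, β, γ} ∈ τ ✓.
Open sets in the quotient: τ_Q = {{}, {[α=β]}, {[α=β], [γ]}} (3 elements).


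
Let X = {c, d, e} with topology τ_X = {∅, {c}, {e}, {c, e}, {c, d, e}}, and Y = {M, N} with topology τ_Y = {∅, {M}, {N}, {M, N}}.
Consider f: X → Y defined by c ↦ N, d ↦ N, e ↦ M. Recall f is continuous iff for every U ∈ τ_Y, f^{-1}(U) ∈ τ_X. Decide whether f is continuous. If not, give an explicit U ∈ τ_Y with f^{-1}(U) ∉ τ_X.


f is NOT continuous.

Compute f^{-1}(U) for each U ∈ τ_Y:
  U = ∅: f^{-1}(U) = ∅ ∈ τ_X ✓.
  U = {M}: f^{-1}(U) = {e} ∈ τ_X ✓.
  U = {N}: f^{-1}(U) = {c, d} ∉ τ_X ✗.
  U = {M, N}: f^{-1}(U) = {c, d, e} ∈ τ_X ✓.
Found U = {N} with f^{-1}(U) = {c, d} not in τ_X. Therefore f is NOT continuous.


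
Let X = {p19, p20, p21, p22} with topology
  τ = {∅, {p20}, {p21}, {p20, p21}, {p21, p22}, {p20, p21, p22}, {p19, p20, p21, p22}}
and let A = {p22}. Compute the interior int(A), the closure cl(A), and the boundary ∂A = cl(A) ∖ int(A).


int(A) = ∅, cl(A) = {p19, p22}, ∂A = {p19, p22}.

Closed sets in (X, τ) are complements of opens:
  closed(X, τ) = {∅, {p19}, {p19, p20}, {p19, p22}, {p19, p20, p22}, {p19, p21, p22}, {p19, p20, p21, p22}}.
int(A) = ⋃ {U ∈ τ : U ⊆ A}. Opens contained in A: ∅.
Taking the union of these: int(A) = ∅.
cl(A) = ⋂ {C closed : A ⊆ C}. Closed sets containing A: {p19, p22}, {p19, p20, p22}, {p19, p21, p22}, {p19, p20, p21, p22}.
Intersecting these: cl(A) = {p19, p22}.
∂A = cl(A) ∖ int(A) = {p19, p22} ∖ ∅ = {p19, p22}.


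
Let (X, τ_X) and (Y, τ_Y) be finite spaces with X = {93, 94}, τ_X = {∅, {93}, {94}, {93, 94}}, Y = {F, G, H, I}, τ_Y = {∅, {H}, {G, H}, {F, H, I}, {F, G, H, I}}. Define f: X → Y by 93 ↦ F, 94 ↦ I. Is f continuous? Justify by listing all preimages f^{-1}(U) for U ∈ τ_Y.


f IS continuous.

Compute f^{-1}(U) for each U ∈ τ_Y:
  U = ∅: f^{-1}(U) = ∅ ∈ τ_X ✓.
  U = {H}: f^{-1}(U) = ∅ ∈ τ_X ✓.
  U = {G, H}: f^{-1}(U) = ∅ ∈ τ_X ✓.
  U = {F, H, I}: f^{-1}(U) = {93, 94} ∈ τ_X ✓.
  U = {F, G, H, I}: f^{-1}(U) = {93, 94} ∈ τ_X ✓.
Every preimage lies in τ_X, so f IS continuous.


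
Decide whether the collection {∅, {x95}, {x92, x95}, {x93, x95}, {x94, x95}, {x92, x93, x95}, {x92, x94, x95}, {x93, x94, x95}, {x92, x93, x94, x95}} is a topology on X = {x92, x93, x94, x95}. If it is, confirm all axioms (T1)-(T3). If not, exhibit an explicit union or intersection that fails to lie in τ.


τ IS a topology on X.

Axiom (T1): ∅ ∈ τ? Yes; X ∈ τ? Yes.
Axiom (T2/T3): check pairwise unions and intersections of members of τ.
All pairwise intersections and unions checked — each lies in τ. Therefore τ satisfies (T1), (T2), (T3): it IS a topology on X.


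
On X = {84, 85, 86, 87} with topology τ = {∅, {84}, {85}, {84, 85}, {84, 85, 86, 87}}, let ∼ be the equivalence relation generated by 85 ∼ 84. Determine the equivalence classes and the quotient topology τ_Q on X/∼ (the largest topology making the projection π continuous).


X/∼ = {[84=85], [86], [87]}; |τ_Q| = 3.

Equivalence classes: [84=85], [86], [87].
Quotient map π: X → X/∼ sends 84 ↦ [84=85], 85 ↦ [84=85], 86 ↦ [86], 87 ↦ [87].
For each subset V ⊆ X/∼, compute π^{-1}(V) ⊆ X and check whether π^{-1}(V) ∈ τ. V is open in τ_Q iff π^{-1}(V) ∈ τ.
  V = {}: π^{-1}(V) = ∅ ∈ τ ✓.
  V = {[84=85]}: π^{-1}(V) = {84, 85} ∈ τ ✓.
  V = {[86]}: π^{-1}(V) = {86} ∉ τ ✗.
  V = {[84=85], [86]}: π^{-1}(V) = {84, 85, 86} ∉ τ ✗.
  V = {[87]}: π^{-1}(V) = {87} ∉ τ ✗.
  V = {[84=85], [87]}: π^{-1}(V) = {84, 85, 87} ∉ τ ✗.
  V = {[86], [87]}: π^{-1}(V) = {86, 87} ∉ τ ✗.
  V = {[84=85], [86], [87]}: π^{-1}(V) = {84, 85, 86, 87} ∈ τ ✓.
Open sets in the quotient: τ_Q = {{}, {[84=85]}, {[84=85], [86], [87]}} (3 elements).


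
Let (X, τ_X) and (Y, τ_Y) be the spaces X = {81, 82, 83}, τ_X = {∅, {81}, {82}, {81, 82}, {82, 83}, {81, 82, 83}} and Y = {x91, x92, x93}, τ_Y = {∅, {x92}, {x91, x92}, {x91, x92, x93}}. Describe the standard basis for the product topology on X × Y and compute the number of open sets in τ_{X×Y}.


Basis B = {∅ × ∅, {81} × {x92}, {82} × {x92}, {81} × {x91, x92}, {81, 82} × {x92}, {82} × {x91, x92}, {82, 83} × {x92}, {81} × {x91, x92, x93}, {81, 82, 83} × {x92}, {82} × {x91, x92, x93}, {81, 82} × {x91, x92}, {82, 83} × {x91, x92}, {81, 82} × {x91, x92, x93}, {81, 82, 83} × {x91, x92}, {82, 83} × {x91, x92, x93}, {81, 82, 83} × {x91, x92, x93}}; |τ_{X×Y}| = 40.

Enumerate products U × V with U ∈ τ_X, V ∈ τ_Y (deduplicated):
  ∅ × ∅ = {} (∅)
  {81} × {x92} = {(81,x92)}
  {82} × {x92} = {(82,x92)}
  {81} × {x91, x92} = {(81,x91), (81,x92)}
  {81, 82} × {x92} = {(81,x92), (82,x92)}
  {82} × {x91, x92} = {(82,x91), (82,x92)}
  {82, 83} × {x92} = {(82,x92), (83,x92)}
  {81} × {x91, x92, x93} = {(81,x91), (81,x92), (81,x93)}
  {81, 82, 83} × {x92} = {(81,x92), (82,x92), (83,x92)}
  {82} × {x91, x92, x93} = {(82,x91), (82,x92), (82,x93)}
  {81, 82} × {x91, x92} = {(81,x91), (81,x92), (82,x91), (82,x92)}
  {82, 83} × {x91, x92} = {(82,x91), (82,x92), (83,x91), (83,x92)}
  {81, 82} × {x91, x92, x93} = {(81,x91), (81,x92), (81,x93), (82,x91), (82,x92), (82,x93)}
  {81, 82, 83} × {x91, x92} = {(81,x91), (81,x92), (82,x91), (82,x92), (83,x91), (83,x92)}
  {82, 83} × {x91, x92, x93} = {(82,x91), (82,x92), (82,x93), (83,x91), (83,x92), (83,x93)}
  {81, 82, 83} × {x91, x92, x93} = {(81,x91), (81,x92), (81,x93), (82,x91), (82,x92), (82,x93), (83,x91), (83,x92), (83,x93)}
These 16 distinct sets form the basis B.
Close under arbitrary unions to get τ_{X×Y}; counting gives |τ_{X×Y}| = 40.


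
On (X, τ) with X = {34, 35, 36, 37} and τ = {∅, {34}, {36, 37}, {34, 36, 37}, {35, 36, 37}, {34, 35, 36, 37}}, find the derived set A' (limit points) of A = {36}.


A' = {35, 37}

For each x ∈ X, list the open sets U ∈ τ with x ∈ U, then check whether U ∩ (A ∖ {x}) ≠ ∅ for every such U.
  x = 34: open {34} ∋ x has {34} ∩ (A ∖ {34}) = ∅, so x is NOT a limit point.
  x = 35: opens ∋ x are {35, 36, 37}, {34, 35, 36, 37}; each meets A ∖ {35}, so x IS a limit point.
  x = 36: open {36, 37} ∋ x has {36, 37} ∩ (A ∖ {36}) = ∅, so x is NOT a limit point.
  x = 37: opens ∋ x are {36, 37}, {34, 36, 37}, {35, 36, 37}, {34, 35, 36, 37}; each meets A ∖ {37}, so x IS a limit point.
Collecting: A' = {35, 37}.


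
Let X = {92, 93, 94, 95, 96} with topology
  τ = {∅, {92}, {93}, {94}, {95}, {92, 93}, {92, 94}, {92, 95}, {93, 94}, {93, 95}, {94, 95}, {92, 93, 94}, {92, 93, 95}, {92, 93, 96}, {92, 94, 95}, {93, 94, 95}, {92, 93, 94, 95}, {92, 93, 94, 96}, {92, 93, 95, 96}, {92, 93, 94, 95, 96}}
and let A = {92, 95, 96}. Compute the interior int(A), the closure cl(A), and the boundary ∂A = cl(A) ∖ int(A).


int(A) = {92, 95}, cl(A) = {92, 95, 96}, ∂A = {96}.

Closed sets in (X, τ) are complements of opens:
  closed(X, τ) = {∅, {94}, {95}, {96}, {92, 96}, {93, 96}, {94, 95}, {94, 96}, {95, 96}, {92, 93, 96}, {92, 94, 96}, {92, 95, 96}, {93, 94, 96}, {93, 95, 96}, {94, 95, 96}, {92, 93, 94, 96}, {92, 93, 95, 96}, {92, 94, 95, 96}, {93, 94, 95, 96}, {92, 93, 94, 95, 96}}.
int(A) = ⋃ {U ∈ τ : U ⊆ A}. Opens contained in A: ∅, {92}, {95}, {92, 95}.
Taking the union of these: int(A) = {92, 95}.
cl(A) = ⋂ {C closed : A ⊆ C}. Closed sets containing A: {92, 95, 96}, {92, 93, 95, 96}, {92, 94, 95, 96}, {92, 93, 94, 95, 96}.
Intersecting these: cl(A) = {92, 95, 96}.
∂A = cl(A) ∖ int(A) = {92, 95, 96} ∖ {92, 95} = {96}.


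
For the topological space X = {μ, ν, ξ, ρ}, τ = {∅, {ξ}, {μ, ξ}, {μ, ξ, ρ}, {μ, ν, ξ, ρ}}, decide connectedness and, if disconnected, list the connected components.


(X, τ) is connected.

Find clopen sets (U ∈ τ with X ∖ U ∈ τ):
  U = ∅, X ∖ U = {μ, ν, ξ, ρ} — both open, so U is clopen.
  U = {μ, ν, ξ, ρ}, X ∖ U = ∅ — both open, so U is clopen.
Only trivial clopens (∅ and X) exist, so (X, τ) is connected.
Compute connected components by grouping points that agree on all clopens:
  component: {μ, ν, ξ, ρ}


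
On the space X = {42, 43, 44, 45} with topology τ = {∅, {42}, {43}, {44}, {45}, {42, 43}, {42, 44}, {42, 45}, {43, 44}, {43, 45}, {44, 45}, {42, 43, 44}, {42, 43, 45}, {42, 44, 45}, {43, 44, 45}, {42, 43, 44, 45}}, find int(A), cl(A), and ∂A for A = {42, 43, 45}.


int(A) = {42, 43, 45}, cl(A) = {42, 43, 45}, ∂A = ∅.

Closed sets in (X, τ) are complements of opens:
  closed(X, τ) = {∅, {42}, {43}, {44}, {45}, {42, 43}, {42, 44}, {42, 45}, {43, 44}, {43, 45}, {44, 45}, {42, 43, 44}, {42, 43, 45}, {42, 44, 45}, {43, 44, 45}, {42, 43, 44, 45}}.
int(A) = ⋃ {U ∈ τ : U ⊆ A}. Opens contained in A: ∅, {42}, {43}, {45}, {42, 43}, {42, 45}, {43, 45}, {42, 43, 45}.
Taking the union of these: int(A) = {42, 43, 45}.
cl(A) = ⋂ {C closed : A ⊆ C}. Closed sets containing A: {42, 43, 45}, {42, 43, 44, 45}.
Intersecting these: cl(A) = {42, 43, 45}.
∂A = cl(A) ∖ int(A) = {42, 43, 45} ∖ {42, 43, 45} = ∅.


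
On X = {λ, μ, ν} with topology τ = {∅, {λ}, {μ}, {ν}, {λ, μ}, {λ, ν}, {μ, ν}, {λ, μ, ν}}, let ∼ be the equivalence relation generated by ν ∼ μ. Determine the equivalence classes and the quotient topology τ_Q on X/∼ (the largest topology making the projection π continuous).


X/∼ = {[λ], [μ=ν]}; |τ_Q| = 4.

Equivalence classes: [λ], [μ=ν].
Quotient map π: X → X/∼ sends λ ↦ [λ], μ ↦ [μ=ν], ν ↦ [μ=ν].
For each subset V ⊆ X/∼, compute π^{-1}(V) ⊆ X and check whether π^{-1}(V) ∈ τ. V is open in τ_Q iff π^{-1}(V) ∈ τ.
  V = {}: π^{-1}(V) = ∅ ∈ τ ✓.
  V = {[λ]}: π^{-1}(V) = {λ} ∈ τ ✓.
  V = {[μ=ν]}: π^{-1}(V) = {μ, ν} ∈ τ ✓.
  V = {[λ], [μ=ν]}: π^{-1}(V) = {λ, μ, ν} ∈ τ ✓.
Open sets in the quotient: τ_Q = {{}, {[λ]}, {[μ=ν]}, {[λ], [μ=ν]}} (4 elements).


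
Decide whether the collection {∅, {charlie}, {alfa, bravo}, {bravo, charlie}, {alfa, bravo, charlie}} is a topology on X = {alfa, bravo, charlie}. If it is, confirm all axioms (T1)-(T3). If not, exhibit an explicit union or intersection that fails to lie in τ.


τ is NOT a topology on X.

Axiom (T1): ∅ ∈ τ? Yes; X ∈ τ? Yes.
Axiom (T2/T3): check pairwise unions and intersections of members of τ.
Counterexample for (T3): {alfa, bravo} ∩ {bravo, charlie} = {bravo} ∉ τ. Therefore τ is NOT a topology.


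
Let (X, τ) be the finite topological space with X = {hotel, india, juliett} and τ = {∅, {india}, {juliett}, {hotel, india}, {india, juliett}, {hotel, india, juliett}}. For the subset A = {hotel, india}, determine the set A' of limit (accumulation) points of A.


A' = {hotel}

For each x ∈ X, list the open sets U ∈ τ with x ∈ U, then check whether U ∩ (A ∖ {x}) ≠ ∅ for every such U.
  x = hotel: opens ∋ x are {hotel, india}, {hotel, india, juliett}; each meets A ∖ {hotel}, so x IS a limit point.
  x = india: open {india} ∋ x has {india} ∩ (A ∖ {india}) = ∅, so x is NOT a limit point.
  x = juliett: open {juliett} ∋ x has {juliett} ∩ (A ∖ {juliett}) = ∅, so x is NOT a limit point.
Collecting: A' = {hotel}.


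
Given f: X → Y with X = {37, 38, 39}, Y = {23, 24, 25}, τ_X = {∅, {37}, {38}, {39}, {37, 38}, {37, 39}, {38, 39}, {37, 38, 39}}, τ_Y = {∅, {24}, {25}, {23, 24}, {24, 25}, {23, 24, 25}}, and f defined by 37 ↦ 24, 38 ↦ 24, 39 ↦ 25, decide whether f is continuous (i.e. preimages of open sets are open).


f IS continuous.

Compute f^{-1}(U) for each U ∈ τ_Y:
  U = ∅: f^{-1}(U) = ∅ ∈ τ_X ✓.
  U = {24}: f^{-1}(U) = {37, 38} ∈ τ_X ✓.
  U = {25}: f^{-1}(U) = {39} ∈ τ_X ✓.
  U = {23, 24}: f^{-1}(U) = {37, 38} ∈ τ_X ✓.
  U = {24, 25}: f^{-1}(U) = {37, 38, 39} ∈ τ_X ✓.
  U = {23, 24, 25}: f^{-1}(U) = {37, 38, 39} ∈ τ_X ✓.
Every preimage lies in τ_X, so f IS continuous.


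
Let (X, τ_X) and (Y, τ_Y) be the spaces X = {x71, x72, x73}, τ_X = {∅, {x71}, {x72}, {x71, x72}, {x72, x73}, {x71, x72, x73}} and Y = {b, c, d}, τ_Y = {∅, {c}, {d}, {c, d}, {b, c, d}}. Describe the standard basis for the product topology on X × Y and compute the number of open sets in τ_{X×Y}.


Basis B = {∅ × ∅, {x71} × {c}, {x71} × {d}, {x72} × {c}, {x72} × {d}, {x71} × {c, d}, {x71, x72} × {c}, {x71, x72} × {d}, {x72} × {c, d}, {x72, x73} × {c}, {x72, x73} × {d}, {x71} × {b, c, d}, {x71, x72, x73} × {c}, {x71, x72, x73} × {d}, {x72} × {b, c, d}, {x71, x72} × {c, d}, {x72, x73} × {c, d}, {x71, x72} × {b, c, d}, {x71, x72, x73} × {c, d}, {x72, x73} × {b, c, d}, {x71, x72, x73} × {b, c, d}}; |τ_{X×Y}| = 70.

Enumerate products U × V with U ∈ τ_X, V ∈ τ_Y (deduplicated):
  ∅ × ∅ = {} (∅)
  {x71} × {c} = {(x71,c)}
  {x71} × {d} = {(x71,d)}
  {x72} × {c} = {(x72,c)}
  {x72} × {d} = {(x72,d)}
  {x71} × {c, d} = {(x71,c), (x71,d)}
  {x71, x72} × {c} = {(x71,c), (x72,c)}
  {x71, x72} × {d} = {(x71,d), (x72,d)}
  {x72} × {c, d} = {(x72,c), (x72,d)}
  {x72, x73} × {c} = {(x72,c), (x73,c)}
  {x72, x73} × {d} = {(x72,d), (x73,d)}
  {x71} × {b, c, d} = {(x71,b), (x71,c), (x71,d)}
  {x71, x72, x73} × {c} = {(x71,c), (x72,c), (x73,c)}
  {x71, x72, x73} × {d} = {(x71,d), (x72,d), (x73,d)}
  {x72} × {b, c, d} = {(x72,b), (x72,c), (x72,d)}
  {x71, x72} × {c, d} = {(x71,c), (x71,d), (x72,c), (x72,d)}
  {x72, x73} × {c, d} = {(x72,c), (x72,d), (x73,c), (x73,d)}
  {x71, x72} × {b, c, d} = {(x71,b), (x71,c), (x71,d), (x72,b), (x72,c), (x72,d)}
  {x71, x72, x73} × {c, d} = {(x71,c), (x71,d), (x72,c), (x72,d), (x73,c), (x73,d)}
  {x72, x73} × {b, c, d} = {(x72,b), (x72,c), (x72,d), (x73,b), (x73,c), (x73,d)}
  {x71, x72, x73} × {b, c, d} = {(x71,b), (x71,c), (x71,d), (x72,b), (x72,c), (x72,d), (x73,b), (x73,c), (x73,d)}
These 21 distinct sets form the basis B.
Close under arbitrary unions to get τ_{X×Y}; counting gives |τ_{X×Y}| = 70.


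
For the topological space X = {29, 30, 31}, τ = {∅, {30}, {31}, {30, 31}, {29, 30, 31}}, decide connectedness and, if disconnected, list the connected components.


(X, τ) is connected.

Find clopen sets (U ∈ τ with X ∖ U ∈ τ):
  U = ∅, X ∖ U = {29, 30, 31} — both open, so U is clopen.
  U = {29, 30, 31}, X ∖ U = ∅ — both open, so U is clopen.
Only trivial clopens (∅ and X) exist, so (X, τ) is connected.
Compute connected components by grouping points that agree on all clopens:
  component: {29, 30, 31}


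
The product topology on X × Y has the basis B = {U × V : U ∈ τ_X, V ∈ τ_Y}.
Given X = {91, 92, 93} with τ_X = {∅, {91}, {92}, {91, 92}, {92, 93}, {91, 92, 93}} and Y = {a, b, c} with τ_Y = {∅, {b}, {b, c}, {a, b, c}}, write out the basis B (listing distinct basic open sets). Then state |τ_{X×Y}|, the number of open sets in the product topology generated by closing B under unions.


Basis B = {∅ × ∅, {91} × {b}, {92} × {b}, {91} × {b, c}, {91, 92} × {b}, {92} × {b, c}, {92, 93} × {b}, {91} × {a, b, c}, {91, 92, 93} × {b}, {92} × {a, b, c}, {91, 92} × {b, c}, {92, 93} × {b, c}, {91, 92} × {a, b, c}, {91, 92, 93} × {b, c}, {92, 93} × {a, b, c}, {91, 92, 93} × {a, b, c}}; |τ_{X×Y}| = 40.

Enumerate products U × V with U ∈ τ_X, V ∈ τ_Y (deduplicated):
  ∅ × ∅ = {} (∅)
  {91} × {b} = {(91,b)}
  {92} × {b} = {(92,b)}
  {91} × {b, c} = {(91,b), (91,c)}
  {91, 92} × {b} = {(91,b), (92,b)}
  {92} × {b, c} = {(92,b), (92,c)}
  {92, 93} × {b} = {(92,b), (93,b)}
  {91} × {a, b, c} = {(91,a), (91,b), (91,c)}
  {91, 92, 93} × {b} = {(91,b), (92,b), (93,b)}
  {92} × {a, b, c} = {(92,a), (92,b), (92,c)}
  {91, 92} × {b, c} = {(91,b), (91,c), (92,b), (92,c)}
  {92, 93} × {b, c} = {(92,b), (92,c), (93,b), (93,c)}
  {91, 92} × {a, b, c} = {(91,a), (91,b), (91,c), (92,a), (92,b), (92,c)}
  {91, 92, 93} × {b, c} = {(91,b), (91,c), (92,b), (92,c), (93,b), (93,c)}
  {92, 93} × {a, b, c} = {(92,a), (92,b), (92,c), (93,a), (93,b), (93,c)}
  {91, 92, 93} × {a, b, c} = {(91,a), (91,b), (91,c), (92,a), (92,b), (92,c), (93,a), (93,b), (93,c)}
These 16 distinct sets form the basis B.
Close under arbitrary unions to get τ_{X×Y}; counting gives |τ_{X×Y}| = 40.


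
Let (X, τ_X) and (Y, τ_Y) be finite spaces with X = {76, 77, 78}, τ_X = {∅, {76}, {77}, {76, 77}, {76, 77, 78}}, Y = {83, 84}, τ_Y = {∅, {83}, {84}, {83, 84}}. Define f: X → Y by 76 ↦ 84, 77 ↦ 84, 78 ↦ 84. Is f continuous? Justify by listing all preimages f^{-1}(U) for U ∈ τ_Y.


f IS continuous.

Compute f^{-1}(U) for each U ∈ τ_Y:
  U = ∅: f^{-1}(U) = ∅ ∈ τ_X ✓.
  U = {83}: f^{-1}(U) = ∅ ∈ τ_X ✓.
  U = {84}: f^{-1}(U) = {76, 77, 78} ∈ τ_X ✓.
  U = {83, 84}: f^{-1}(U) = {76, 77, 78} ∈ τ_X ✓.
Every preimage lies in τ_X, so f IS continuous.


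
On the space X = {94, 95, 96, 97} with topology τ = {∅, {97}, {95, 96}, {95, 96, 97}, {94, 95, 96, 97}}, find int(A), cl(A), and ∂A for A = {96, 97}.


int(A) = {97}, cl(A) = {94, 95, 96, 97}, ∂A = {94, 95, 96}.

Closed sets in (X, τ) are complements of opens:
  closed(X, τ) = {∅, {94}, {94, 97}, {94, 95, 96}, {94, 95, 96, 97}}.
int(A) = ⋃ {U ∈ τ : U ⊆ A}. Opens contained in A: ∅, {97}.
Taking the union of these: int(A) = {97}.
cl(A) = ⋂ {C closed : A ⊆ C}. Closed sets containing A: {94, 95, 96, 97}.
Intersecting these: cl(A) = {94, 95, 96, 97}.
∂A = cl(A) ∖ int(A) = {94, 95, 96, 97} ∖ {97} = {94, 95, 96}.


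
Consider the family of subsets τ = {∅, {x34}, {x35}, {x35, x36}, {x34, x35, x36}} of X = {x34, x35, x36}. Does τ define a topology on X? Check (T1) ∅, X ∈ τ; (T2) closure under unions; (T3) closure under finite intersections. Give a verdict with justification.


τ is NOT a topology on X.

Axiom (T1): ∅ ∈ τ? Yes; X ∈ τ? Yes.
Axiom (T2/T3): check pairwise unions and intersections of members of τ.
Counterexample for (T2): {x34} ∪ {x35} = {x34, x35} ∉ τ. Therefore τ is NOT a topology.


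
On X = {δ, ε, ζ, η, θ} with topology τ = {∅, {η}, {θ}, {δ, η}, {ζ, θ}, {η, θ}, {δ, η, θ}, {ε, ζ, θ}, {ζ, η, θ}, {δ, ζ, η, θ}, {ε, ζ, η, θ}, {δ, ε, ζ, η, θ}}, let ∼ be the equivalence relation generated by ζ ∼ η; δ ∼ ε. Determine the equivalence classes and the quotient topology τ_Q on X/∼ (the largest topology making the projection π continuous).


X/∼ = {[δ=ε], [ζ=η], [θ]}; |τ_Q| = 4.

Equivalence classes: [δ=ε], [ζ=η], [θ].
Quotient map π: X → X/∼ sends δ ↦ [δ=ε], ε ↦ [δ=ε], ζ ↦ [ζ=η], η ↦ [ζ=η], θ ↦ [θ].
For each subset V ⊆ X/∼, compute π^{-1}(V) ⊆ X and check whether π^{-1}(V) ∈ τ. V is open in τ_Q iff π^{-1}(V) ∈ τ.
  V = {}: π^{-1}(V) = ∅ ∈ τ ✓.
  V = {[δ=ε]}: π^{-1}(V) = {δ, ε} ∉ τ ✗.
  V = {[ζ=η]}: π^{-1}(V) = {ζ, η} ∉ τ ✗.
  V = {[δ=ε], [ζ=η]}: π^{-1}(V) = {δ, ε, ζ, η} ∉ τ ✗.
  V = {[θ]}: π^{-1}(V) = {θ} ∈ τ ✓.
  V = {[δ=ε], [θ]}: π^{-1}(V) = {δ, ε, θ} ∉ τ ✗.
  V = {[ζ=η], [θ]}: π^{-1}(V) = {ζ, η, θ} ∈ τ ✓.
  V = {[δ=ε], [ζ=η], [θ]}: π^{-1}(V) = {δ, ε, ζ, η, θ} ∈ τ ✓.
Open sets in the quotient: τ_Q = {{}, {[θ]}, {[ζ=η], [θ]}, {[δ=ε], [ζ=η], [θ]}} (4 elements).


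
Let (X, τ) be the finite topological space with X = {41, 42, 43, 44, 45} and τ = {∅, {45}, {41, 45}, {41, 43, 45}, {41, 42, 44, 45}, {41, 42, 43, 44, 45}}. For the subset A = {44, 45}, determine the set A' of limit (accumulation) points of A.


A' = {41, 42, 43, 44}

For each x ∈ X, list the open sets U ∈ τ with x ∈ U, then check whether U ∩ (A ∖ {x}) ≠ ∅ for every such U.
  x = 41: opens ∋ x are {41, 45}, {41, 43, 45}, {41, 42, 44, 45}, {41, 42, 43, 44, 45}; each meets A ∖ {41}, so x IS a limit point.
  x = 42: opens ∋ x are {41, 42, 44, 45}, {41, 42, 43, 44, 45}; each meets A ∖ {42}, so x IS a limit point.
  x = 43: opens ∋ x are {41, 43, 45}, {41, 42, 43, 44, 45}; each meets A ∖ {43}, so x IS a limit point.
  x = 44: opens ∋ x are {41, 42, 44, 45}, {41, 42, 43, 44, 45}; each meets A ∖ {44}, so x IS a limit point.
  x = 45: open {45} ∋ x has {45} ∩ (A ∖ {45}) = ∅, so x is NOT a limit point.
Collecting: A' = {41, 42, 43, 44}.


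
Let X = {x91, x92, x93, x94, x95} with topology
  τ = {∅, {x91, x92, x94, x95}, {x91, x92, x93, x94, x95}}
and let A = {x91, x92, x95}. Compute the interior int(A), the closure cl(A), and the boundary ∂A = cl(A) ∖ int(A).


int(A) = ∅, cl(A) = {x91, x92, x93, x94, x95}, ∂A = {x91, x92, x93, x94, x95}.

Closed sets in (X, τ) are complements of opens:
  closed(X, τ) = {∅, {x93}, {x91, x92, x93, x94, x95}}.
int(A) = ⋃ {U ∈ τ : U ⊆ A}. Opens contained in A: ∅.
Taking the union of these: int(A) = ∅.
cl(A) = ⋂ {C closed : A ⊆ C}. Closed sets containing A: {x91, x92, x93, x94, x95}.
Intersecting these: cl(A) = {x91, x92, x93, x94, x95}.
∂A = cl(A) ∖ int(A) = {x91, x92, x93, x94, x95} ∖ ∅ = {x91, x92, x93, x94, x95}.


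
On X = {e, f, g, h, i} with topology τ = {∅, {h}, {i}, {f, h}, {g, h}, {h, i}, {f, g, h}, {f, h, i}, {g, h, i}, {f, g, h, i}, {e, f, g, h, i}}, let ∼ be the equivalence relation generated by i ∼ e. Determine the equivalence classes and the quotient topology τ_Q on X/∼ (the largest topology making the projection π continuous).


X/∼ = {[e=i], [f], [g], [h]}; |τ_Q| = 6.

Equivalence classes: [e=i], [f], [g], [h].
Quotient map π: X → X/∼ sends e ↦ [e=i], f ↦ [f], g ↦ [g], h ↦ [h], i ↦ [e=i].
For each subset V ⊆ X/∼, compute π^{-1}(V) ⊆ X and check whether π^{-1}(V) ∈ τ. V is open in τ_Q iff π^{-1}(V) ∈ τ.
  V = {}: π^{-1}(V) = ∅ ∈ τ ✓.
  V = {[e=i]}: π^{-1}(V) = {e, i} ∉ τ ✗.
  V = {[f]}: π^{-1}(V) = {f} ∉ τ ✗.
  V = {[e=i], [f]}: π^{-1}(V) = {e, f, i} ∉ τ ✗.
  V = {[g]}: π^{-1}(V) = {g} ∉ τ ✗.
  V = {[e=i], [g]}: π^{-1}(V) = {e, g, i} ∉ τ ✗.
  V = {[f], [g]}: π^{-1}(V) = {f, g} ∉ τ ✗.
  V = {[e=i], [f], [g]}: π^{-1}(V) = {e, f, g, i} ∉ τ ✗.
  V = {[h]}: π^{-1}(V) = {h} ∈ τ ✓.
  V = {[e=i], [h]}: π^{-1}(V) = {e, h, i} ∉ τ ✗.
  V = {[f], [h]}: π^{-1}(V) = {f, h} ∈ τ ✓.
  V = {[e=i], [f], [h]}: π^{-1}(V) = {e, f, h, i} ∉ τ ✗.
  V = {[g], [h]}: π^{-1}(V) = {g, h} ∈ τ ✓.
  V = {[e=i], [g], [h]}: π^{-1}(V) = {e, g, h, i} ∉ τ ✗.
  V = {[f], [g], [h]}: π^{-1}(V) = {f, g, h} ∈ τ ✓.
  V = {[e=i], [f], [g], [h]}: π^{-1}(V) = {e, f, g, h, i} ∈ τ ✓.
Open sets in the quotient: τ_Q = {{}, {[h]}, {[f], [h]}, {[g], [h]}, {[f], [g], [h]}, {[e=i], [f], [g], [h]}} (6 elements).


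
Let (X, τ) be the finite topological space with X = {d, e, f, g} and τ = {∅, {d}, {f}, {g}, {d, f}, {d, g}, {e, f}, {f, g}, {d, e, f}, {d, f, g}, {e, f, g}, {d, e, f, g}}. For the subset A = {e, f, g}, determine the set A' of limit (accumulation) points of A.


A' = {e}

For each x ∈ X, list the open sets U ∈ τ with x ∈ U, then check whether U ∩ (A ∖ {x}) ≠ ∅ for every such U.
  x = d: open {d} ∋ x has {d} ∩ (A ∖ {d}) = ∅, so x is NOT a limit point.
  x = e: opens ∋ x are {e, f}, {d, e, f}, {e, f, g}, {d, e, f, g}; each meets A ∖ {e}, so x IS a limit point.
  x = f: open {f} ∋ x has {f} ∩ (A ∖ {f}) = ∅, so x is NOT a limit point.
  x = g: open {g} ∋ x has {g} ∩ (A ∖ {g}) = ∅, so x is NOT a limit point.
Collecting: A' = {e}.


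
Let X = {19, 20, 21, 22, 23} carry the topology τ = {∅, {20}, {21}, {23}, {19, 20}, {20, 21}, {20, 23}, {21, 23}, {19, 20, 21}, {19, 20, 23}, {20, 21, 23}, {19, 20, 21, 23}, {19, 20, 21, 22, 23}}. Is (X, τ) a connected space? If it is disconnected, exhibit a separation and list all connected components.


(X, τ) is connected.

Find clopen sets (U ∈ τ with X ∖ U ∈ τ):
  U = ∅, X ∖ U = {19, 20, 21, 22, 23} — both open, so U is clopen.
  U = {19, 20, 21, 22, 23}, X ∖ U = ∅ — both open, so U is clopen.
Only trivial clopens (∅ and X) exist, so (X, τ) is connected.
Compute connected components by grouping points that agree on all clopens:
  component: {19, 20, 21, 22, 23}


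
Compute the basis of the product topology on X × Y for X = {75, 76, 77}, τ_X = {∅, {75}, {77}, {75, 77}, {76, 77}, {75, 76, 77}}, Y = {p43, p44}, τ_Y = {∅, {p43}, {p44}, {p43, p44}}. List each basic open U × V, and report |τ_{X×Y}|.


Basis B = {∅ × ∅, {75} × {p43}, {75} × {p44}, {77} × {p43}, {77} × {p44}, {75} × {p43, p44}, {75, 77} × {p43}, {75, 77} × {p44}, {76, 77} × {p43}, {76, 77} × {p44}, {77} × {p43, p44}, {75, 76, 77} × {p43}, {75, 76, 77} × {p44}, {75, 77} × {p43, p44}, {76, 77} × {p43, p44}, {75, 76, 77} × {p43, p44}}; |τ_{X×Y}| = 36.

Enumerate products U × V with U ∈ τ_X, V ∈ τ_Y (deduplicated):
  ∅ × ∅ = {} (∅)
  {75} × {p43} = {(75,p43)}
  {75} × {p44} = {(75,p44)}
  {77} × {p43} = {(77,p43)}
  {77} × {p44} = {(77,p44)}
  {75} × {p43, p44} = {(75,p43), (75,p44)}
  {75, 77} × {p43} = {(75,p43), (77,p43)}
  {75, 77} × {p44} = {(75,p44), (77,p44)}
  {76, 77} × {p43} = {(76,p43), (77,p43)}
  {76, 77} × {p44} = {(76,p44), (77,p44)}
  {77} × {p43, p44} = {(77,p43), (77,p44)}
  {75, 76, 77} × {p43} = {(75,p43), (76,p43), (77,p43)}
  {75, 76, 77} × {p44} = {(75,p44), (76,p44), (77,p44)}
  {75, 77} × {p43, p44} = {(75,p43), (75,p44), (77,p43), (77,p44)}
  {76, 77} × {p43, p44} = {(76,p43), (76,p44), (77,p43), (77,p44)}
  {75, 76, 77} × {p43, p44} = {(75,p43), (75,p44), (76,p43), (76,p44), (77,p43), (77,p44)}
These 16 distinct sets form the basis B.
Close under arbitrary unions to get τ_{X×Y}; counting gives |τ_{X×Y}| = 36.


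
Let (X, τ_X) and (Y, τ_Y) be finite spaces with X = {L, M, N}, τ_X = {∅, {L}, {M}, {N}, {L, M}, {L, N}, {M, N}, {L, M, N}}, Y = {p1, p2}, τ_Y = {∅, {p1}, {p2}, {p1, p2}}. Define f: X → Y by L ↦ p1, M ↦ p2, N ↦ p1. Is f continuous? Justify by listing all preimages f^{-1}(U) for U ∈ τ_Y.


f IS continuous.

Compute f^{-1}(U) for each U ∈ τ_Y:
  U = ∅: f^{-1}(U) = ∅ ∈ τ_X ✓.
  U = {p1}: f^{-1}(U) = {L, N} ∈ τ_X ✓.
  U = {p2}: f^{-1}(U) = {M} ∈ τ_X ✓.
  U = {p1, p2}: f^{-1}(U) = {L, M, N} ∈ τ_X ✓.
Every preimage lies in τ_X, so f IS continuous.


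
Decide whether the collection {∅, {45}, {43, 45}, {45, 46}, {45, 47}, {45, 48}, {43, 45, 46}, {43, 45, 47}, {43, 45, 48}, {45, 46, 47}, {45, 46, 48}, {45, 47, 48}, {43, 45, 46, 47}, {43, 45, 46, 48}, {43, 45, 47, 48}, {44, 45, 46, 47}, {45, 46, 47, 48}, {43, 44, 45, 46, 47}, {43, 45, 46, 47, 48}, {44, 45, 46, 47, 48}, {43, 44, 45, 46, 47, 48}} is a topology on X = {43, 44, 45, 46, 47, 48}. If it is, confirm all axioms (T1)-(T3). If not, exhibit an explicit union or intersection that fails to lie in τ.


τ IS a topology on X.

Axiom (T1): ∅ ∈ τ? Yes; X ∈ τ? Yes.
Axiom (T2/T3): check pairwise unions and intersections of members of τ.
All pairwise intersections and unions checked — each lies in τ. Therefore τ satisfies (T1), (T2), (T3): it IS a topology on X.


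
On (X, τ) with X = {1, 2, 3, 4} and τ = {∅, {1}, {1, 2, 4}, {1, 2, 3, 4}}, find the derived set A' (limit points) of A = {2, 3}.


A' = {3, 4}

For each x ∈ X, list the open sets U ∈ τ with x ∈ U, then check whether U ∩ (A ∖ {x}) ≠ ∅ for every such U.
  x = 1: open {1} ∋ x has {1} ∩ (A ∖ {1}) = ∅, so x is NOT a limit point.
  x = 2: open {1, 2, 4} ∋ x has {1, 2, 4} ∩ (A ∖ {2}) = ∅, so x is NOT a limit point.
  x = 3: opens ∋ x are {1, 2, 3, 4}; each meets A ∖ {3}, so x IS a limit point.
  x = 4: opens ∋ x are {1, 2, 4}, {1, 2, 3, 4}; each meets A ∖ {4}, so x IS a limit point.
Collecting: A' = {3, 4}.


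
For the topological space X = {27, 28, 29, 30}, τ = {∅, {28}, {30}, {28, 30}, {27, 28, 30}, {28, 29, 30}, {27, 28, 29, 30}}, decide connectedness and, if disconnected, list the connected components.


(X, τ) is connected.

Find clopen sets (U ∈ τ with X ∖ U ∈ τ):
  U = ∅, X ∖ U = {27, 28, 29, 30} — both open, so U is clopen.
  U = {27, 28, 29, 30}, X ∖ U = ∅ — both open, so U is clopen.
Only trivial clopens (∅ and X) exist, so (X, τ) is connected.
Compute connected components by grouping points that agree on all clopens:
  component: {27, 28, 29, 30}


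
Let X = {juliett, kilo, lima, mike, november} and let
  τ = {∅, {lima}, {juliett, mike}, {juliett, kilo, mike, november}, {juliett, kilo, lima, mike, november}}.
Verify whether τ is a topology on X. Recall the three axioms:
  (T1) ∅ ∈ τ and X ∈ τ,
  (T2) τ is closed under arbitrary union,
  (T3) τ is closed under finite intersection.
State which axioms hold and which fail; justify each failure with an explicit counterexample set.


τ is NOT a topology on X.

Axiom (T1): ∅ ∈ τ? Yes; X ∈ τ? Yes.
Axiom (T2/T3): check pairwise unions and intersections of members of τ.
Counterexample for (T2): {lima} ∪ {juliett, mike} = {juliett, lima, mike} ∉ τ. Therefore τ is NOT a topology.


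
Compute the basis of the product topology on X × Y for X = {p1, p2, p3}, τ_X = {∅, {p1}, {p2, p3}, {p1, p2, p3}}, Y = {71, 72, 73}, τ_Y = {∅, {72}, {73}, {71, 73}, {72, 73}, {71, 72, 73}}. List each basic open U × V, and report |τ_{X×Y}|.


Basis B = {∅ × ∅, {p1} × {72}, {p1} × {73}, {p1} × {71, 73}, {p1} × {72, 73}, {p2, p3} × {72}, {p2, p3} × {73}, {p1} × {71, 72, 73}, {p1, p2, p3} × {72}, {p1, p2, p3} × {73}, {p2, p3} × {71, 73}, {p2, p3} × {72, 73}, {p1, p2, p3} × {71, 73}, {p1, p2, p3} × {72, 73}, {p2, p3} × {71, 72, 73}, {p1, p2, p3} × {71, 72, 73}}; |τ_{X×Y}| = 36.

Enumerate products U × V with U ∈ τ_X, V ∈ τ_Y (deduplicated):
  ∅ × ∅ = {} (∅)
  {p1} × {72} = {(p1,72)}
  {p1} × {73} = {(p1,73)}
  {p1} × {71, 73} = {(p1,71), (p1,73)}
  {p1} × {72, 73} = {(p1,72), (p1,73)}
  {p2, p3} × {72} = {(p2,72), (p3,72)}
  {p2, p3} × {73} = {(p2,73), (p3,73)}
  {p1} × {71, 72, 73} = {(p1,71), (p1,72), (p1,73)}
  {p1, p2, p3} × {72} = {(p1,72), (p2,72), (p3,72)}
  {p1, p2, p3} × {73} = {(p1,73), (p2,73), (p3,73)}
  {p2, p3} × {71, 73} = {(p2,71), (p2,73), (p3,71), (p3,73)}
  {p2, p3} × {72, 73} = {(p2,72), (p2,73), (p3,72), (p3,73)}
  {p1, p2, p3} × {71, 73} = {(p1,71), (p1,73), (p2,71), (p2,73), (p3,71), (p3,73)}
  {p1, p2, p3} × {72, 73} = {(p1,72), (p1,73), (p2,72), (p2,73), (p3,72), (p3,73)}
  {p2, p3} × {71, 72, 73} = {(p2,71), (p2,72), (p2,73), (p3,71), (p3,72), (p3,73)}
  {p1, p2, p3} × {71, 72, 73} = {(p1,71), (p1,72), (p1,73), (p2,71), (p2,72), (p2,73), (p3,71), (p3,72), (p3,73)}
These 16 distinct sets form the basis B.
Close under arbitrary unions to get τ_{X×Y}; counting gives |τ_{X×Y}| = 36.


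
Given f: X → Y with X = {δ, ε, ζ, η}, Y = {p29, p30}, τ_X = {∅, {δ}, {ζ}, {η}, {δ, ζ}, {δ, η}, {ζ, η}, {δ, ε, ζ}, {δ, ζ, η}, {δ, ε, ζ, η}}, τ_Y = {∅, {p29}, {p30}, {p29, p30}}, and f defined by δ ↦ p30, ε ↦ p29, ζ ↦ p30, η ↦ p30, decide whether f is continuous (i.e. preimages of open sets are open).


f is NOT continuous.

Compute f^{-1}(U) for each U ∈ τ_Y:
  U = ∅: f^{-1}(U) = ∅ ∈ τ_X ✓.
  U = {p29}: f^{-1}(U) = {ε} ∉ τ_X ✗.
  U = {p30}: f^{-1}(U) = {δ, ζ, η} ∈ τ_X ✓.
  U = {p29, p30}: f^{-1}(U) = {δ, ε, ζ, η} ∈ τ_X ✓.
Found U = {p29} with f^{-1}(U) = {ε} not in τ_X. Therefore f is NOT continuous.


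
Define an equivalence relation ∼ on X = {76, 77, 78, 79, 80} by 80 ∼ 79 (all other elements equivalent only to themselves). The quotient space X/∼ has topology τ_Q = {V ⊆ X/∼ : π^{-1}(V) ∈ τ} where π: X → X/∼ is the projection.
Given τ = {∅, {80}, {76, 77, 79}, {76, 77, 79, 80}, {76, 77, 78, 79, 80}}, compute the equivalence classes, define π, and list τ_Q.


X/∼ = {[76], [77], [78], [79=80]}; |τ_Q| = 3.

Equivalence classes: [76], [77], [78], [79=80].
Quotient map π: X → X/∼ sends 76 ↦ [76], 77 ↦ [77], 78 ↦ [78], 79 ↦ [79=80], 80 ↦ [79=80].
For each subset V ⊆ X/∼, compute π^{-1}(V) ⊆ X and check whether π^{-1}(V) ∈ τ. V is open in τ_Q iff π^{-1}(V) ∈ τ.
  V = {}: π^{-1}(V) = ∅ ∈ τ ✓.
  V = {[76]}: π^{-1}(V) = {76} ∉ τ ✗.
  V = {[77]}: π^{-1}(V) = {77} ∉ τ ✗.
  V = {[76], [77]}: π^{-1}(V) = {76, 77} ∉ τ ✗.
  V = {[78]}: π^{-1}(V) = {78} ∉ τ ✗.
  V = {[76], [78]}: π^{-1}(V) = {76, 78} ∉ τ ✗.
  V = {[77], [78]}: π^{-1}(V) = {77, 78} ∉ τ ✗.
  V = {[76], [77], [78]}: π^{-1}(V) = {76, 77, 78} ∉ τ ✗.
  V = {[79=80]}: π^{-1}(V) = {79, 80} ∉ τ ✗.
  V = {[76], [79=80]}: π^{-1}(V) = {76, 79, 80} ∉ τ ✗.
  V = {[77], [79=80]}: π^{-1}(V) = {77, 79, 80} ∉ τ ✗.
  V = {[76], [77], [79=80]}: π^{-1}(V) = {76, 77, 79, 80} ∈ τ ✓.
  V = {[78], [79=80]}: π^{-1}(V) = {78, 79, 80} ∉ τ ✗.
  V = {[76], [78], [79=80]}: π^{-1}(V) = {76, 78, 79, 80} ∉ τ ✗.
  V = {[77], [78], [79=80]}: π^{-1}(V) = {77, 78, 79, 80} ∉ τ ✗.
  V = {[76], [77], [78], [79=80]}: π^{-1}(V) = {76, 77, 78, 79, 80} ∈ τ ✓.
Open sets in the quotient: τ_Q = {{}, {[76], [77], [79=80]}, {[76], [77], [78], [79=80]}} (3 elements).


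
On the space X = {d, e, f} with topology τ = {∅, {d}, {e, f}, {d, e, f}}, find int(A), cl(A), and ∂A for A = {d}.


int(A) = {d}, cl(A) = {d}, ∂A = ∅.

Closed sets in (X, τ) are complements of opens:
  closed(X, τ) = {∅, {d}, {e, f}, {d, e, f}}.
int(A) = ⋃ {U ∈ τ : U ⊆ A}. Opens contained in A: ∅, {d}.
Taking the union of these: int(A) = {d}.
cl(A) = ⋂ {C closed : A ⊆ C}. Closed sets containing A: {d}, {d, e, f}.
Intersecting these: cl(A) = {d}.
∂A = cl(A) ∖ int(A) = {d} ∖ {d} = ∅.
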